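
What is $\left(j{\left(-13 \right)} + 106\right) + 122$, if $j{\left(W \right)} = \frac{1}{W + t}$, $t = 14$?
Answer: $229$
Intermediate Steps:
$j{\left(W \right)} = \frac{1}{14 + W}$ ($j{\left(W \right)} = \frac{1}{W + 14} = \frac{1}{14 + W}$)
$\left(j{\left(-13 \right)} + 106\right) + 122 = \left(\frac{1}{14 - 13} + 106\right) + 122 = \left(1^{-1} + 106\right) + 122 = \left(1 + 106\right) + 122 = 107 + 122 = 229$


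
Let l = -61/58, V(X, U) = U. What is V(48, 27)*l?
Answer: -1647/58 ≈ -28.397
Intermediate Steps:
l = -61/58 (l = -61*1/58 = -61/58 ≈ -1.0517)
V(48, 27)*l = 27*(-61/58) = -1647/58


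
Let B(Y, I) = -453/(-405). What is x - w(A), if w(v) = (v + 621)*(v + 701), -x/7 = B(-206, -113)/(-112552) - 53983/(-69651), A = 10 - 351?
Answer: -11853749300978557/117590390280 ≈ -1.0081e+5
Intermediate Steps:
B(Y, I) = 151/135 (B(Y, I) = -453*(-1/405) = 151/135)
A = -341
x = -637960754557/117590390280 (x = -7*((151/135)/(-112552) - 53983/(-69651)) = -7*((151/135)*(-1/112552) - 53983*(-1/69651)) = -7*(-151/15194520 + 53983/69651) = -7*91137250651/117590390280 = -637960754557/117590390280 ≈ -5.4253)
w(v) = (621 + v)*(701 + v)
x - w(A) = -637960754557/117590390280 - (435321 + (-341)² + 1322*(-341)) = -637960754557/117590390280 - (435321 + 116281 - 450802) = -637960754557/117590390280 - 1*100800 = -637960754557/117590390280 - 100800 = -11853749300978557/117590390280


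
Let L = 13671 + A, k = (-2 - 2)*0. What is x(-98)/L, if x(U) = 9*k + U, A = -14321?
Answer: 49/325 ≈ 0.15077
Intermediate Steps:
k = 0 (k = -4*0 = 0)
L = -650 (L = 13671 - 14321 = -650)
x(U) = U (x(U) = 9*0 + U = 0 + U = U)
x(-98)/L = -98/(-650) = -98*(-1/650) = 49/325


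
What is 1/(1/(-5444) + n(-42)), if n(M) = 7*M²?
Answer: 5444/67222511 ≈ 8.0985e-5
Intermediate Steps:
1/(1/(-5444) + n(-42)) = 1/(1/(-5444) + 7*(-42)²) = 1/(-1/5444 + 7*1764) = 1/(-1/5444 + 12348) = 1/(67222511/5444) = 5444/67222511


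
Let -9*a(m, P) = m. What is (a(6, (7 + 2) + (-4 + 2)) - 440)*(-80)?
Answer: 105760/3 ≈ 35253.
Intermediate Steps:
a(m, P) = -m/9
(a(6, (7 + 2) + (-4 + 2)) - 440)*(-80) = (-1/9*6 - 440)*(-80) = (-2/3 - 440)*(-80) = -1322/3*(-80) = 105760/3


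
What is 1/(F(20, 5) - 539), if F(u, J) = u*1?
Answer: -1/519 ≈ -0.0019268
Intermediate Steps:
F(u, J) = u
1/(F(20, 5) - 539) = 1/(20 - 539) = 1/(-519) = -1/519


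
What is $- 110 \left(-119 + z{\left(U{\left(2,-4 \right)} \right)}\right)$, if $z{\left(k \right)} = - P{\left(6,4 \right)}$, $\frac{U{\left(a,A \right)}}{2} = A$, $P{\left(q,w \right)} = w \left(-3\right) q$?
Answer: $5170$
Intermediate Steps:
$P{\left(q,w \right)} = - 3 q w$ ($P{\left(q,w \right)} = - 3 w q = - 3 q w$)
$U{\left(a,A \right)} = 2 A$
$z{\left(k \right)} = 72$ ($z{\left(k \right)} = - \left(-3\right) 6 \cdot 4 = \left(-1\right) \left(-72\right) = 72$)
$- 110 \left(-119 + z{\left(U{\left(2,-4 \right)} \right)}\right) = - 110 \left(-119 + 72\right) = \left(-110\right) \left(-47\right) = 5170$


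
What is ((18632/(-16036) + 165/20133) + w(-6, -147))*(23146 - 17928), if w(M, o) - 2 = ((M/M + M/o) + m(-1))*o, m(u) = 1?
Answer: -41997335178410/26904399 ≈ -1.5610e+6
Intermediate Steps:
w(M, o) = 2 + o*(2 + M/o) (w(M, o) = 2 + ((M/M + M/o) + 1)*o = 2 + ((1 + M/o) + 1)*o = 2 + (2 + M/o)*o = 2 + o*(2 + M/o))
((18632/(-16036) + 165/20133) + w(-6, -147))*(23146 - 17928) = ((18632/(-16036) + 165/20133) + (2 - 6 + 2*(-147)))*(23146 - 17928) = ((18632*(-1/16036) + 165*(1/20133)) + (2 - 6 - 294))*5218 = ((-4658/4009 + 55/6711) - 298)*5218 = (-31039343/26904399 - 298)*5218 = -8048550245/26904399*5218 = -41997335178410/26904399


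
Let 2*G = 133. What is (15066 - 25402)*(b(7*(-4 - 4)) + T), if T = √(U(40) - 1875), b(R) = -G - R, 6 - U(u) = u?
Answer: 108528 - 10336*I*√1909 ≈ 1.0853e+5 - 4.516e+5*I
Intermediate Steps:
G = 133/2 (G = (½)*133 = 133/2 ≈ 66.500)
U(u) = 6 - u
b(R) = -133/2 - R (b(R) = -1*133/2 - R = -133/2 - R)
T = I*√1909 (T = √((6 - 1*40) - 1875) = √((6 - 40) - 1875) = √(-34 - 1875) = √(-1909) = I*√1909 ≈ 43.692*I)
(15066 - 25402)*(b(7*(-4 - 4)) + T) = (15066 - 25402)*((-133/2 - 7*(-4 - 4)) + I*√1909) = -10336*((-133/2 - 7*(-8)) + I*√1909) = -10336*((-133/2 - 1*(-56)) + I*√1909) = -10336*((-133/2 + 56) + I*√1909) = -10336*(-21/2 + I*√1909) = 108528 - 10336*I*√1909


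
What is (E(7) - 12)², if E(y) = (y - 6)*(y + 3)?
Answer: 4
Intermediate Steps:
E(y) = (-6 + y)*(3 + y)
(E(7) - 12)² = ((-18 + 7² - 3*7) - 12)² = ((-18 + 49 - 21) - 12)² = (10 - 12)² = (-2)² = 4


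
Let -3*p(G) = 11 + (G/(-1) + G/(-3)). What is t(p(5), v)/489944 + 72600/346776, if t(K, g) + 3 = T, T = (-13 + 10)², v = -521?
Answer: 741083647/3539600428 ≈ 0.20937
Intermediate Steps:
T = 9 (T = (-3)² = 9)
p(G) = -11/3 + 4*G/9 (p(G) = -(11 + (G/(-1) + G/(-3)))/3 = -(11 + (G*(-1) + G*(-⅓)))/3 = -(11 + (-G - G/3))/3 = -(11 - 4*G/3)/3 = -11/3 + 4*G/9)
t(K, g) = 6 (t(K, g) = -3 + 9 = 6)
t(p(5), v)/489944 + 72600/346776 = 6/489944 + 72600/346776 = 6*(1/489944) + 72600*(1/346776) = 3/244972 + 3025/14449 = 741083647/3539600428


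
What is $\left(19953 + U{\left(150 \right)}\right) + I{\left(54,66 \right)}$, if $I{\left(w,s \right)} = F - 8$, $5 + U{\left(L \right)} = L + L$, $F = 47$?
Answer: $20287$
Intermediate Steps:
$U{\left(L \right)} = -5 + 2 L$ ($U{\left(L \right)} = -5 + \left(L + L\right) = -5 + 2 L$)
$I{\left(w,s \right)} = 39$ ($I{\left(w,s \right)} = 47 - 8 = 39$)
$\left(19953 + U{\left(150 \right)}\right) + I{\left(54,66 \right)} = \left(19953 + \left(-5 + 2 \cdot 150\right)\right) + 39 = \left(19953 + \left(-5 + 300\right)\right) + 39 = \left(19953 + 295\right) + 39 = 20248 + 39 = 20287$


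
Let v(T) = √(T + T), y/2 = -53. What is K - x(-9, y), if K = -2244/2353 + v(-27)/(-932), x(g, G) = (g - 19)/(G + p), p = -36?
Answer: -192266/167063 - 3*I*√6/932 ≈ -1.1509 - 0.0078846*I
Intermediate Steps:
y = -106 (y = 2*(-53) = -106)
v(T) = √2*√T (v(T) = √(2*T) = √2*√T)
x(g, G) = (-19 + g)/(-36 + G) (x(g, G) = (g - 19)/(G - 36) = (-19 + g)/(-36 + G))
K = -2244/2353 - 3*I*√6/932 (K = -2244/2353 + (√2*√(-27))/(-932) = -2244*1/2353 + (√2*(3*I*√3))*(-1/932) = -2244/2353 + (3*I*√6)*(-1/932) = -2244/2353 - 3*I*√6/932 ≈ -0.95368 - 0.0078846*I)
K - x(-9, y) = (-2244/2353 - 3*I*√6/932) - (-19 - 9)/(-36 - 106) = (-2244/2353 - 3*I*√6/932) - (-28)/(-142) = (-2244/2353 - 3*I*√6/932) - (-1)*(-28)/142 = (-2244/2353 - 3*I*√6/932) - 1*14/71 = (-2244/2353 - 3*I*√6/932) - 14/71 = -192266/167063 - 3*I*√6/932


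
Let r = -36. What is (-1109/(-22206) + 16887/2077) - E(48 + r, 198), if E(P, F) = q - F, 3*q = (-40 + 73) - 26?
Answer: 9401807113/46121862 ≈ 203.85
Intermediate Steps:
q = 7/3 (q = ((-40 + 73) - 26)/3 = (33 - 26)/3 = (1/3)*7 = 7/3 ≈ 2.3333)
E(P, F) = 7/3 - F
(-1109/(-22206) + 16887/2077) - E(48 + r, 198) = (-1109/(-22206) + 16887/2077) - (7/3 - 1*198) = (-1109*(-1/22206) + 16887*(1/2077)) - (7/3 - 198) = (1109/22206 + 16887/2077) - 1*(-587/3) = 377296115/46121862 + 587/3 = 9401807113/46121862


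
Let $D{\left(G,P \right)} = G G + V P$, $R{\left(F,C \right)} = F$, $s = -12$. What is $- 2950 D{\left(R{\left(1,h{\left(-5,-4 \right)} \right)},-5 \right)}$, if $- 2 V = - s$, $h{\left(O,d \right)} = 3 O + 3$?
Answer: $-91450$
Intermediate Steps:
$h{\left(O,d \right)} = 3 + 3 O$
$V = -6$ ($V = - \frac{\left(-1\right) \left(-12\right)}{2} = \left(- \frac{1}{2}\right) 12 = -6$)
$D{\left(G,P \right)} = G^{2} - 6 P$ ($D{\left(G,P \right)} = G G - 6 P = G^{2} - 6 P$)
$- 2950 D{\left(R{\left(1,h{\left(-5,-4 \right)} \right)},-5 \right)} = - 2950 \left(1^{2} - -30\right) = - 2950 \left(1 + 30\right) = \left(-2950\right) 31 = -91450$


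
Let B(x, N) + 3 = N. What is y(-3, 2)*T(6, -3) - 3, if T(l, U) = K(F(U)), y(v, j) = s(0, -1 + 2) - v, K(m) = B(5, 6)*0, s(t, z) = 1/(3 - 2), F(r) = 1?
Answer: -3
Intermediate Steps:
s(t, z) = 1 (s(t, z) = 1/1 = 1)
B(x, N) = -3 + N
K(m) = 0 (K(m) = (-3 + 6)*0 = 3*0 = 0)
y(v, j) = 1 - v
T(l, U) = 0
y(-3, 2)*T(6, -3) - 3 = (1 - 1*(-3))*0 - 3 = (1 + 3)*0 - 3 = 4*0 - 3 = 0 - 3 = -3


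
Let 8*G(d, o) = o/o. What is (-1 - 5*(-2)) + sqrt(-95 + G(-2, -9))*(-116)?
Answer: 9 - 29*I*sqrt(1518) ≈ 9.0 - 1129.9*I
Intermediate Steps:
G(d, o) = 1/8 (G(d, o) = (o/o)/8 = (1/8)*1 = 1/8)
(-1 - 5*(-2)) + sqrt(-95 + G(-2, -9))*(-116) = (-1 - 5*(-2)) + sqrt(-95 + 1/8)*(-116) = (-1 + 10) + sqrt(-759/8)*(-116) = 9 + (I*sqrt(1518)/4)*(-116) = 9 - 29*I*sqrt(1518)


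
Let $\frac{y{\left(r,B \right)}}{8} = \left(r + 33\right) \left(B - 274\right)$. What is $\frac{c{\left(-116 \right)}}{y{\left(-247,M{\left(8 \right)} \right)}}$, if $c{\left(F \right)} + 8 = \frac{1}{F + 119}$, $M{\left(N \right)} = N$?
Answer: $- \frac{23}{1366176} \approx -1.6835 \cdot 10^{-5}$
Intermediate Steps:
$c{\left(F \right)} = -8 + \frac{1}{119 + F}$ ($c{\left(F \right)} = -8 + \frac{1}{F + 119} = -8 + \frac{1}{119 + F}$)
$y{\left(r,B \right)} = 8 \left(-274 + B\right) \left(33 + r\right)$ ($y{\left(r,B \right)} = 8 \left(r + 33\right) \left(B - 274\right) = 8 \left(33 + r\right) \left(-274 + B\right) = 8 \left(-274 + B\right) \left(33 + r\right)$)
$\frac{c{\left(-116 \right)}}{y{\left(-247,M{\left(8 \right)} \right)}} = \frac{\frac{1}{119 - 116} \left(-951 - -928\right)}{-72336 - -541424 + 264 \cdot 8 + 8 \cdot 8 \left(-247\right)} = \frac{\frac{1}{3} \left(-951 + 928\right)}{-72336 + 541424 + 2112 - 15808} = \frac{\frac{1}{3} \left(-23\right)}{455392} = \left(- \frac{23}{3}\right) \frac{1}{455392} = - \frac{23}{1366176}$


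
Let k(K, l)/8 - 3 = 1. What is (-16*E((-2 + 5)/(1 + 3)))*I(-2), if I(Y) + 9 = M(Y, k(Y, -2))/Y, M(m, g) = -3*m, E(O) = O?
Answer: 144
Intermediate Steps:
k(K, l) = 32 (k(K, l) = 24 + 8*1 = 24 + 8 = 32)
I(Y) = -12 (I(Y) = -9 + (-3*Y)/Y = -9 - 3 = -12)
(-16*E((-2 + 5)/(1 + 3)))*I(-2) = -16*(-2 + 5)/(1 + 3)*(-12) = -48/4*(-12) = -16*¾*(-12) = -12*(-12) = 144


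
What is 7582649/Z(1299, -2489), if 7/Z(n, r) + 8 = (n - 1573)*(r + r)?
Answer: 1477494322948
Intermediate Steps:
Z(n, r) = 7/(-8 + 2*r*(-1573 + n)) (Z(n, r) = 7/(-8 + (n - 1573)*(r + r)) = 7/(-8 + (-1573 + n)*(2*r)) = 7/(-8 + 2*r*(-1573 + n)))
7582649/Z(1299, -2489) = 7582649/((7/(2*(-4 - 1573*(-2489) + 1299*(-2489))))) = 7582649/((7/(2*(-4 + 3915197 - 3233211)))) = 7582649/(((7/2)/681982)) = 7582649/(((7/2)*(1/681982))) = 7582649/(1/194852) = 7582649*194852 = 1477494322948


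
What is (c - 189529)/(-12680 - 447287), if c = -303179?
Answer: 492708/459967 ≈ 1.0712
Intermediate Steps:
(c - 189529)/(-12680 - 447287) = (-303179 - 189529)/(-12680 - 447287) = -492708/(-459967) = -492708*(-1/459967) = 492708/459967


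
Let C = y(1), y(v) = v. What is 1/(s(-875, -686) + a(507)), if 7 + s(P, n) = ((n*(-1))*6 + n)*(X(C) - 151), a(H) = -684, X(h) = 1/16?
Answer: -8/4147253 ≈ -1.9290e-6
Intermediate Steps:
C = 1
X(h) = 1/16
s(P, n) = -7 + 12075*n/16 (s(P, n) = -7 + ((n*(-1))*6 + n)*(1/16 - 151) = -7 + (-n*6 + n)*(-2415/16) = -7 + (-6*n + n)*(-2415/16) = -7 - 5*n*(-2415/16) = -7 + 12075*n/16)
1/(s(-875, -686) + a(507)) = 1/((-7 + (12075/16)*(-686)) - 684) = 1/((-7 - 4141725/8) - 684) = 1/(-4141781/8 - 684) = 1/(-4147253/8) = -8/4147253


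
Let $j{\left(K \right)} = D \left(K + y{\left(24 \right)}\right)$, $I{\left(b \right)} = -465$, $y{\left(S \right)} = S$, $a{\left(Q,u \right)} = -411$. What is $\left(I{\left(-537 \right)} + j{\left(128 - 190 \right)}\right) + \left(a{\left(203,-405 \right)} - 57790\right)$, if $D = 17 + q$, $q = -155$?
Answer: $-53422$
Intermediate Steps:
$D = -138$ ($D = 17 - 155 = -138$)
$j{\left(K \right)} = -3312 - 138 K$ ($j{\left(K \right)} = - 138 \left(K + 24\right) = - 138 \left(24 + K\right) = -3312 - 138 K$)
$\left(I{\left(-537 \right)} + j{\left(128 - 190 \right)}\right) + \left(a{\left(203,-405 \right)} - 57790\right) = \left(-465 - \left(3312 + 138 \left(128 - 190\right)\right)\right) - 58201 = \left(-465 - -5244\right) - 58201 = \left(-465 + \left(-3312 + 8556\right)\right) - 58201 = \left(-465 + 5244\right) - 58201 = 4779 - 58201 = -53422$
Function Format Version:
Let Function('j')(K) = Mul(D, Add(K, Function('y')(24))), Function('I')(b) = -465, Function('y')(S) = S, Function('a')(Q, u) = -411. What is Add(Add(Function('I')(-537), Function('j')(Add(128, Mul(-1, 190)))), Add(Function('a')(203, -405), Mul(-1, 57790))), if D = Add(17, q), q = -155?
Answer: -53422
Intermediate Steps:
D = -138 (D = Add(17, -155) = -138)
Function('j')(K) = Add(-3312, Mul(-138, K)) (Function('j')(K) = Mul(-138, Add(K, 24)) = Mul(-138, Add(24, K)) = Add(-3312, Mul(-138, K)))
Add(Add(Function('I')(-537), Function('j')(Add(128, Mul(-1, 190)))), Add(Function('a')(203, -405), Mul(-1, 57790))) = Add(Add(-465, Add(-3312, Mul(-138, Add(128, Mul(-1, 190))))), Add(-411, Mul(-1, 57790))) = Add(Add(-465, Add(-3312, Mul(-138, Add(128, -190)))), Add(-411, -57790)) = Add(Add(-465, Add(-3312, Mul(-138, -62))), -58201) = Add(Add(-465, Add(-3312, 8556)), -58201) = Add(Add(-465, 5244), -58201) = Add(4779, -58201) = -53422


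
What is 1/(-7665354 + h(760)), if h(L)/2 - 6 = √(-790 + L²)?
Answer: -1277557/9792910944954 - √64090/9792910944954 ≈ -1.3048e-7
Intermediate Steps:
h(L) = 12 + 2*√(-790 + L²)
1/(-7665354 + h(760)) = 1/(-7665354 + (12 + 2*√(-790 + 760²))) = 1/(-7665354 + (12 + 2*√(-790 + 577600))) = 1/(-7665354 + (12 + 2*√576810)) = 1/(-7665354 + (12 + 2*(3*√64090))) = 1/(-7665354 + (12 + 6*√64090)) = 1/(-7665342 + 6*√64090)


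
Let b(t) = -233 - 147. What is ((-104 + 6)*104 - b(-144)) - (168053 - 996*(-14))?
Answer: -191809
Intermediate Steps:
b(t) = -380
((-104 + 6)*104 - b(-144)) - (168053 - 996*(-14)) = ((-104 + 6)*104 - 1*(-380)) - (168053 - 996*(-14)) = (-98*104 + 380) - (168053 + 13944) = (-10192 + 380) - 1*181997 = -9812 - 181997 = -191809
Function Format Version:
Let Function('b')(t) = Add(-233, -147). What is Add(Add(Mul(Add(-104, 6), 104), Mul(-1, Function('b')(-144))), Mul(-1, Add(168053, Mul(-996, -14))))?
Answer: -191809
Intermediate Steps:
Function('b')(t) = -380
Add(Add(Mul(Add(-104, 6), 104), Mul(-1, Function('b')(-144))), Mul(-1, Add(168053, Mul(-996, -14)))) = Add(Add(Mul(Add(-104, 6), 104), Mul(-1, -380)), Mul(-1, Add(168053, Mul(-996, -14)))) = Add(Add(Mul(-98, 104), 380), Mul(-1, Add(168053, 13944))) = Add(Add(-10192, 380), Mul(-1, 181997)) = Add(-9812, -181997) = -191809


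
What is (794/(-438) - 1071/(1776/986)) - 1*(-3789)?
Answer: 206956405/64824 ≈ 3192.6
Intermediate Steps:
(794/(-438) - 1071/(1776/986)) - 1*(-3789) = (794*(-1/438) - 1071/(1776*(1/986))) + 3789 = (-397/219 - 1071/888/493) + 3789 = (-397/219 - 1071*493/888) + 3789 = (-397/219 - 176001/296) + 3789 = -38661731/64824 + 3789 = 206956405/64824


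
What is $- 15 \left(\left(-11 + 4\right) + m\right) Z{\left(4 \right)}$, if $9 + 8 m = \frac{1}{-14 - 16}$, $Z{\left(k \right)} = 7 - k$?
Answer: $\frac{5853}{16} \approx 365.81$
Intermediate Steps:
$m = - \frac{271}{240}$ ($m = - \frac{9}{8} + \frac{1}{8 \left(-14 - 16\right)} = - \frac{9}{8} + \frac{1}{8 \left(-30\right)} = - \frac{9}{8} + \frac{1}{8} \left(- \frac{1}{30}\right) = - \frac{9}{8} - \frac{1}{240} = - \frac{271}{240} \approx -1.1292$)
$- 15 \left(\left(-11 + 4\right) + m\right) Z{\left(4 \right)} = - 15 \left(\left(-11 + 4\right) - \frac{271}{240}\right) \left(7 - 4\right) = - 15 \left(-7 - \frac{271}{240}\right) \left(7 - 4\right) = \left(-15\right) \left(- \frac{1951}{240}\right) 3 = \frac{1951}{16} \cdot 3 = \frac{5853}{16}$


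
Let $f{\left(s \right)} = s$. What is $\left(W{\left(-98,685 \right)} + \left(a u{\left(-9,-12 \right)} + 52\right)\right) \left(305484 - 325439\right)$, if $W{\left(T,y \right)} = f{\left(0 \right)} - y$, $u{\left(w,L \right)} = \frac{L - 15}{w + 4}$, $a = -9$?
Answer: $13601328$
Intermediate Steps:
$u{\left(w,L \right)} = \frac{-15 + L}{4 + w}$
$W{\left(T,y \right)} = - y$ ($W{\left(T,y \right)} = 0 - y = - y$)
$\left(W{\left(-98,685 \right)} + \left(a u{\left(-9,-12 \right)} + 52\right)\right) \left(305484 - 325439\right) = \left(\left(-1\right) 685 + \left(- 9 \frac{-15 - 12}{4 - 9} + 52\right)\right) \left(305484 - 325439\right) = \left(-685 + \left(- 9 \frac{1}{-5} \left(-27\right) + 52\right)\right) \left(-19955\right) = \left(-685 + \left(- 9 \left(\left(- \frac{1}{5}\right) \left(-27\right)\right) + 52\right)\right) \left(-19955\right) = \left(-685 + \left(\left(-9\right) \frac{27}{5} + 52\right)\right) \left(-19955\right) = \left(-685 + \left(- \frac{243}{5} + 52\right)\right) \left(-19955\right) = \left(-685 + \frac{17}{5}\right) \left(-19955\right) = \left(- \frac{3408}{5}\right) \left(-19955\right) = 13601328$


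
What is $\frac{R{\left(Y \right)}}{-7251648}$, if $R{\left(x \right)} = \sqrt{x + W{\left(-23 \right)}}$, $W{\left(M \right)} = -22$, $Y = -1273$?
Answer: $- \frac{i \sqrt{1295}}{7251648} \approx - 4.9625 \cdot 10^{-6} i$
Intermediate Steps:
$R{\left(x \right)} = \sqrt{-22 + x}$ ($R{\left(x \right)} = \sqrt{x - 22} = \sqrt{-22 + x}$)
$\frac{R{\left(Y \right)}}{-7251648} = \frac{\sqrt{-22 - 1273}}{-7251648} = \sqrt{-1295} \left(- \frac{1}{7251648}\right) = i \sqrt{1295} \left(- \frac{1}{7251648}\right) = - \frac{i \sqrt{1295}}{7251648}$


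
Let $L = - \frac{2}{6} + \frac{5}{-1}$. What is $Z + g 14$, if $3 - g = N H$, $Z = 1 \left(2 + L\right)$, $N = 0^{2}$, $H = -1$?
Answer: $\frac{116}{3} \approx 38.667$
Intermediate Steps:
$L = - \frac{16}{3}$ ($L = \left(-2\right) \frac{1}{6} + 5 \left(-1\right) = - \frac{1}{3} - 5 = - \frac{16}{3} \approx -5.3333$)
$N = 0$
$Z = - \frac{10}{3}$ ($Z = 1 \left(2 - \frac{16}{3}\right) = 1 \left(- \frac{10}{3}\right) = - \frac{10}{3} \approx -3.3333$)
$g = 3$ ($g = 3 - 0 \left(-1\right) = 3 - 0 = 3 + 0 = 3$)
$Z + g 14 = - \frac{10}{3} + 3 \cdot 14 = - \frac{10}{3} + 42 = \frac{116}{3}$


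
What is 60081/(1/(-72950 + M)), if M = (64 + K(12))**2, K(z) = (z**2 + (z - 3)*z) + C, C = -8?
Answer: 1316615034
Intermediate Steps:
K(z) = -8 + z**2 + z*(-3 + z) (K(z) = (z**2 + (z - 3)*z) - 8 = (z**2 + (-3 + z)*z) - 8 = (z**2 + z*(-3 + z)) - 8 = -8 + z**2 + z*(-3 + z))
M = 94864 (M = (64 + (-8 - 3*12 + 2*12**2))**2 = (64 + (-8 - 36 + 2*144))**2 = (64 + (-8 - 36 + 288))**2 = (64 + 244)**2 = 308**2 = 94864)
60081/(1/(-72950 + M)) = 60081/(1/(-72950 + 94864)) = 60081/(1/21914) = 60081*21914 = 1316615034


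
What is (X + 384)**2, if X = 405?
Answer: 622521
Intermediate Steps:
(X + 384)**2 = (405 + 384)**2 = 789**2 = 622521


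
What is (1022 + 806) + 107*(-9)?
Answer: 865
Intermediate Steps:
(1022 + 806) + 107*(-9) = 1828 - 963 = 865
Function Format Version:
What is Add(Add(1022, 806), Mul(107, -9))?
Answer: 865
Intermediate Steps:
Add(Add(1022, 806), Mul(107, -9)) = Add(1828, -963) = 865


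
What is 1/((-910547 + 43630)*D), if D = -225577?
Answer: 1/195556536109 ≈ 5.1136e-12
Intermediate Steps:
1/((-910547 + 43630)*D) = 1/((-910547 + 43630)*(-225577)) = -1/225577/(-866917) = -1/866917*(-1/225577) = 1/195556536109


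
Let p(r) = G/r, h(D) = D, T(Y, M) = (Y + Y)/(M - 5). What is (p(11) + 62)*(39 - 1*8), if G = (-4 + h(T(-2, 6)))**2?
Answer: 23126/11 ≈ 2102.4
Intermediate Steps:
T(Y, M) = 2*Y/(-5 + M) (T(Y, M) = (2*Y)/(-5 + M) = 2*Y/(-5 + M))
G = 64 (G = (-4 + 2*(-2)/(-5 + 6))**2 = (-4 + 2*(-2)/1)**2 = (-4 + 2*(-2)*1)**2 = (-4 - 4)**2 = (-8)**2 = 64)
p(r) = 64/r
(p(11) + 62)*(39 - 1*8) = (64/11 + 62)*(39 - 1*8) = (64*(1/11) + 62)*(39 - 8) = (64/11 + 62)*31 = (746/11)*31 = 23126/11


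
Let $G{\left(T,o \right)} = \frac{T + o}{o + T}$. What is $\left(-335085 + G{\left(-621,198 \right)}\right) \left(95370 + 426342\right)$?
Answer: $-174817343808$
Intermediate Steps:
$G{\left(T,o \right)} = 1$ ($G{\left(T,o \right)} = \frac{T + o}{T + o} = 1$)
$\left(-335085 + G{\left(-621,198 \right)}\right) \left(95370 + 426342\right) = \left(-335085 + 1\right) \left(95370 + 426342\right) = \left(-335084\right) 521712 = -174817343808$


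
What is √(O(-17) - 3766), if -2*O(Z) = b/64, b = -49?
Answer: I*√963998/16 ≈ 61.365*I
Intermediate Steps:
O(Z) = 49/128 (O(Z) = -(-49)/(2*64) = -½*(-49/64) = 49/128)
√(O(-17) - 3766) = √(49/128 - 3766) = √(-481999/128) = I*√963998/16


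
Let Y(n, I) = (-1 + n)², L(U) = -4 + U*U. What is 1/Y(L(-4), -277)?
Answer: 1/121 ≈ 0.0082645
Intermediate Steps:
L(U) = -4 + U²
1/Y(L(-4), -277) = 1/((-1 + (-4 + (-4)²))²) = 1/((-1 + (-4 + 16))²) = 1/((-1 + 12)²) = 1/(11²) = 1/121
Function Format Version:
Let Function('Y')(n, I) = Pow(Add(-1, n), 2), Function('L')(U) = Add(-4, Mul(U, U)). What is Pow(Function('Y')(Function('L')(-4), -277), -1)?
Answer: Rational(1, 121) ≈ 0.0082645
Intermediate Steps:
Function('L')(U) = Add(-4, Pow(U, 2))
Pow(Function('Y')(Function('L')(-4), -277), -1) = Pow(Pow(Add(-1, Add(-4, Pow(-4, 2))), 2), -1) = Pow(Pow(Add(-1, Add(-4, 16)), 2), -1) = Pow(Pow(Add(-1, 12), 2), -1) = Pow(Pow(11, 2), -1) = Pow(121, -1) = Rational(1, 121)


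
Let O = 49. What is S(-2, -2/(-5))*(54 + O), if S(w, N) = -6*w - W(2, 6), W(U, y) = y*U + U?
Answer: -206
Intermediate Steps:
W(U, y) = U + U*y (W(U, y) = U*y + U = U + U*y)
S(w, N) = -14 - 6*w (S(w, N) = -6*w - 2*(1 + 6) = -6*w - 2*7 = -6*w - 1*14 = -6*w - 14 = -14 - 6*w)
S(-2, -2/(-5))*(54 + O) = (-14 - 6*(-2))*(54 + 49) = (-14 + 12)*103 = -2*103 = -206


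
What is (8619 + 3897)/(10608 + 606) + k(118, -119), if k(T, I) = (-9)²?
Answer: 21925/267 ≈ 82.116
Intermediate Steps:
k(T, I) = 81
(8619 + 3897)/(10608 + 606) + k(118, -119) = (8619 + 3897)/(10608 + 606) + 81 = 12516/11214 + 81 = 12516*(1/11214) + 81 = 298/267 + 81 = 21925/267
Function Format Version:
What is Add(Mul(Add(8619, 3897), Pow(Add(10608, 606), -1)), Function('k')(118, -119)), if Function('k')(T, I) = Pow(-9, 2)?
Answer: Rational(21925, 267) ≈ 82.116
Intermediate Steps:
Function('k')(T, I) = 81
Add(Mul(Add(8619, 3897), Pow(Add(10608, 606), -1)), Function('k')(118, -119)) = Add(Mul(Add(8619, 3897), Pow(Add(10608, 606), -1)), 81) = Add(Mul(12516, Pow(11214, -1)), 81) = Add(Mul(12516, Rational(1, 11214)), 81) = Add(Rational(298, 267), 81) = Rational(21925, 267)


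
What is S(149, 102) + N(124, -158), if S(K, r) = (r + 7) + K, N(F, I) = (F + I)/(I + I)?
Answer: 40781/158 ≈ 258.11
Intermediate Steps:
N(F, I) = (F + I)/(2*I) (N(F, I) = (F + I)/((2*I)) = (F + I)*(1/(2*I)) = (F + I)/(2*I))
S(K, r) = 7 + K + r (S(K, r) = (7 + r) + K = 7 + K + r)
S(149, 102) + N(124, -158) = (7 + 149 + 102) + (1/2)*(124 - 158)/(-158) = 258 + (1/2)*(-1/158)*(-34) = 258 + 17/158 = 40781/158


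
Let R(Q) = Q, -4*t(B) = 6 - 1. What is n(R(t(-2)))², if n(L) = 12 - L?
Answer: 2809/16 ≈ 175.56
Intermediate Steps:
t(B) = -5/4 (t(B) = -(6 - 1)/4 = -¼*5 = -5/4)
n(R(t(-2)))² = (12 - 1*(-5/4))² = (12 + 5/4)² = (53/4)² = 2809/16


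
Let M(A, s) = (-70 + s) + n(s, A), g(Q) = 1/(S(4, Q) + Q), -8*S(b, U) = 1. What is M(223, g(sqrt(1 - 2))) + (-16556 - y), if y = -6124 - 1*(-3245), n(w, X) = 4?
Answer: -893303/65 - 64*I/65 ≈ -13743.0 - 0.98462*I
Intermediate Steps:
S(b, U) = -1/8 (S(b, U) = -1/8*1 = -1/8)
y = -2879 (y = -6124 + 3245 = -2879)
g(Q) = 1/(-1/8 + Q)
M(A, s) = -66 + s (M(A, s) = (-70 + s) + 4 = -66 + s)
M(223, g(sqrt(1 - 2))) + (-16556 - y) = (-66 + 8/(-1 + 8*sqrt(1 - 2))) + (-16556 - 1*(-2879)) = (-66 + 8/(-1 + 8*sqrt(-1))) + (-16556 + 2879) = (-66 + 8/(-1 + 8*I)) - 13677 = (-66 + 8*((-1 - 8*I)/65)) - 13677 = (-66 + 8*(-1 - 8*I)/65) - 13677 = -13743 + 8*(-1 - 8*I)/65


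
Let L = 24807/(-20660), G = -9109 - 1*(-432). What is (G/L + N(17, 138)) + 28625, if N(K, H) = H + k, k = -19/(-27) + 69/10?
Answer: 80368126747/2232630 ≈ 35997.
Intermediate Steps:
k = 2053/270 (k = -19*(-1/27) + 69*(⅒) = 19/27 + 69/10 = 2053/270 ≈ 7.6037)
G = -8677 (G = -9109 + 432 = -8677)
N(K, H) = 2053/270 + H (N(K, H) = H + 2053/270 = 2053/270 + H)
L = -24807/20660 (L = 24807*(-1/20660) = -24807/20660 ≈ -1.2007)
(G/L + N(17, 138)) + 28625 = (-8677/(-24807/20660) + (2053/270 + 138)) + 28625 = (-8677*(-20660/24807) + 39313/270) + 28625 = (179266820/24807 + 39313/270) + 28625 = 16459092997/2232630 + 28625 = 80368126747/2232630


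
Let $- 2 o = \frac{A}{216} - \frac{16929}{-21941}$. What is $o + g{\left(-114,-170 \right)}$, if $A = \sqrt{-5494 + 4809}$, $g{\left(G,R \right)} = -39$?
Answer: $- \frac{1728327}{43882} - \frac{i \sqrt{685}}{432} \approx -39.386 - 0.060584 i$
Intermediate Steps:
$A = i \sqrt{685}$ ($A = \sqrt{-685} = i \sqrt{685} \approx 26.173 i$)
$o = - \frac{16929}{43882} - \frac{i \sqrt{685}}{432}$ ($o = - \frac{\frac{i \sqrt{685}}{216} - \frac{16929}{-21941}}{2} = - \frac{i \sqrt{685} \cdot \frac{1}{216} - - \frac{16929}{21941}}{2} = - \frac{\frac{i \sqrt{685}}{216} + \frac{16929}{21941}}{2} = - \frac{\frac{16929}{21941} + \frac{i \sqrt{685}}{216}}{2} = - \frac{16929}{43882} - \frac{i \sqrt{685}}{432} \approx -0.38578 - 0.060584 i$)
$o + g{\left(-114,-170 \right)} = \left(- \frac{16929}{43882} - \frac{i \sqrt{685}}{432}\right) - 39 = - \frac{1728327}{43882} - \frac{i \sqrt{685}}{432}$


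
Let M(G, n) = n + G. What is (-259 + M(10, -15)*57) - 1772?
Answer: -2316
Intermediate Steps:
M(G, n) = G + n
(-259 + M(10, -15)*57) - 1772 = (-259 + (10 - 15)*57) - 1772 = (-259 - 5*57) - 1772 = (-259 - 285) - 1772 = -544 - 1772 = -2316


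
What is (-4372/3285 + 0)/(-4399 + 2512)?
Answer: 4372/6198795 ≈ 0.00070530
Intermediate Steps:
(-4372/3285 + 0)/(-4399 + 2512) = (-4372*1/3285 + 0)/(-1887) = (-4372/3285 + 0)*(-1/1887) = -4372/3285*(-1/1887) = 4372/6198795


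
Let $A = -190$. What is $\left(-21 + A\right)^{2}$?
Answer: $44521$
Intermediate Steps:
$\left(-21 + A\right)^{2} = \left(-21 - 190\right)^{2} = \left(-211\right)^{2} = 44521$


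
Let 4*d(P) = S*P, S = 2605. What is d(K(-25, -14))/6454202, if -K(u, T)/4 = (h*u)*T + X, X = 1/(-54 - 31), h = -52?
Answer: 805987521/109721434 ≈ 7.3458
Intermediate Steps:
X = -1/85 (X = 1/(-85) = -1/85 ≈ -0.011765)
K(u, T) = 4/85 + 208*T*u (K(u, T) = -4*((-52*u)*T - 1/85) = -4*(-52*T*u - 1/85) = -4*(-1/85 - 52*T*u) = 4/85 + 208*T*u)
d(P) = 2605*P/4 (d(P) = (2605*P)/4 = 2605*P/4)
d(K(-25, -14))/6454202 = (2605*(4/85 + 208*(-14)*(-25))/4)/6454202 = (2605*(4/85 + 72800)/4)*(1/6454202) = ((2605/4)*(6188004/85))*(1/6454202) = (805987521/17)*(1/6454202) = 805987521/109721434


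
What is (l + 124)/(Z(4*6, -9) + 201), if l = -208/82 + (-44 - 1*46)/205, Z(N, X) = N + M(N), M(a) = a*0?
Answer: 1654/3075 ≈ 0.53789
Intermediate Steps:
M(a) = 0
Z(N, X) = N (Z(N, X) = N + 0 = N)
l = -122/41 (l = -208*1/82 + (-44 - 46)*(1/205) = -104/41 - 90*1/205 = -104/41 - 18/41 = -122/41 ≈ -2.9756)
(l + 124)/(Z(4*6, -9) + 201) = (-122/41 + 124)/(4*6 + 201) = 4962/(41*(24 + 201)) = (4962/41)/225 = (4962/41)*(1/225) = 1654/3075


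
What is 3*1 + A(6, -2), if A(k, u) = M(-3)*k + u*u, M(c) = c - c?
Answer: 7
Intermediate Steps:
M(c) = 0
A(k, u) = u**2 (A(k, u) = 0*k + u*u = 0 + u**2 = u**2)
3*1 + A(6, -2) = 3*1 + (-2)**2 = 3 + 4 = 7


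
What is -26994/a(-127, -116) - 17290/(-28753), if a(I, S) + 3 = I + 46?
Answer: 129601807/402542 ≈ 321.96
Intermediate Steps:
a(I, S) = 43 + I (a(I, S) = -3 + (I + 46) = -3 + (46 + I) = 43 + I)
-26994/a(-127, -116) - 17290/(-28753) = -26994/(43 - 127) - 17290/(-28753) = -26994/(-84) - 17290*(-1/28753) = -26994*(-1/84) + 17290/28753 = 4499/14 + 17290/28753 = 129601807/402542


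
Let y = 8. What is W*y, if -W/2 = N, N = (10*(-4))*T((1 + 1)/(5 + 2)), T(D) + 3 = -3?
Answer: -3840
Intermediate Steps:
T(D) = -6 (T(D) = -3 - 3 = -6)
N = 240 (N = (10*(-4))*(-6) = -40*(-6) = 240)
W = -480 (W = -2*240 = -480)
W*y = -480*8 = -3840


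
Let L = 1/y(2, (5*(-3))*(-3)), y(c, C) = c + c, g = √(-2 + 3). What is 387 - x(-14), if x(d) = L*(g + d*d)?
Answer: 1351/4 ≈ 337.75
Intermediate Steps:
g = 1 (g = √1 = 1)
y(c, C) = 2*c
L = ¼ (L = 1/(2*2) = 1/4 = ¼ ≈ 0.25000)
x(d) = ¼ + d²/4 (x(d) = (1 + d*d)/4 = (1 + d²)/4 = ¼ + d²/4)
387 - x(-14) = 387 - (¼ + (¼)*(-14)²) = 387 - (¼ + (¼)*196) = 387 - (¼ + 49) = 387 - 1*197/4 = 387 - 197/4 = 1351/4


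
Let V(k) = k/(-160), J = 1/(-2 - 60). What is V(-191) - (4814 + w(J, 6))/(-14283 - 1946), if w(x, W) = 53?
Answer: 3878459/2596640 ≈ 1.4936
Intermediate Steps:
J = -1/62 (J = 1/(-62) = -1/62 ≈ -0.016129)
V(k) = -k/160 (V(k) = k*(-1/160) = -k/160)
V(-191) - (4814 + w(J, 6))/(-14283 - 1946) = -1/160*(-191) - (4814 + 53)/(-14283 - 1946) = 191/160 - 4867/(-16229) = 191/160 - 4867*(-1)/16229 = 191/160 - 1*(-4867/16229) = 191/160 + 4867/16229 = 3878459/2596640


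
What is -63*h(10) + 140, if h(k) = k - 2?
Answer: -364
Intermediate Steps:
h(k) = -2 + k
-63*h(10) + 140 = -63*(-2 + 10) + 140 = -63*8 + 140 = -504 + 140 = -364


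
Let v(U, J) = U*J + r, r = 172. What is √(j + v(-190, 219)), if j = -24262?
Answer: 30*I*√73 ≈ 256.32*I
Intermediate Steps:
v(U, J) = 172 + J*U (v(U, J) = U*J + 172 = J*U + 172 = 172 + J*U)
√(j + v(-190, 219)) = √(-24262 + (172 + 219*(-190))) = √(-24262 + (172 - 41610)) = √(-24262 - 41438) = √(-65700) = 30*I*√73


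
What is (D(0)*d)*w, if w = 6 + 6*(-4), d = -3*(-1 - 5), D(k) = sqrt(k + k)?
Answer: 0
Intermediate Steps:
D(k) = sqrt(2)*sqrt(k) (D(k) = sqrt(2*k) = sqrt(2)*sqrt(k))
d = 18 (d = -3*(-6) = 18)
w = -18 (w = 6 - 24 = -18)
(D(0)*d)*w = ((sqrt(2)*sqrt(0))*18)*(-18) = ((sqrt(2)*0)*18)*(-18) = (0*18)*(-18) = 0*(-18) = 0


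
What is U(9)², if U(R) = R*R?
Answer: 6561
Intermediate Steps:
U(R) = R²
U(9)² = (9²)² = 81² = 6561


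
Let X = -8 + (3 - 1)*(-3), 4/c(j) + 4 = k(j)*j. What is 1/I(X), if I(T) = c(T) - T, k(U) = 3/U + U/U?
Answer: 15/206 ≈ 0.072816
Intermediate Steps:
k(U) = 1 + 3/U (k(U) = 3/U + 1 = 1 + 3/U)
c(j) = 4/(-1 + j) (c(j) = 4/(-4 + ((3 + j)/j)*j) = 4/(-4 + (3 + j)) = 4/(-1 + j))
X = -14 (X = -8 + 2*(-3) = -8 - 6 = -14)
I(T) = -T + 4/(-1 + T) (I(T) = 4/(-1 + T) - T = -T + 4/(-1 + T))
1/I(X) = 1/((4 - 1*(-14)*(-1 - 14))/(-1 - 14)) = 1/((4 - 1*(-14)*(-15))/(-15)) = 1/(-(4 - 210)/15) = 1/(-1/15*(-206)) = 1/(206/15) = 15/206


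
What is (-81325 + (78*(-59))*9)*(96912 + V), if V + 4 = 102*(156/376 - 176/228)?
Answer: -10618045603989/893 ≈ -1.1890e+10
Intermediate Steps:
V = -36093/893 (V = -4 + 102*(156/376 - 176/228) = -4 + 102*(156*(1/376) - 176*1/228) = -4 + 102*(39/94 - 44/57) = -4 + 102*(-1913/5358) = -4 - 32521/893 = -36093/893 ≈ -40.418)
(-81325 + (78*(-59))*9)*(96912 + V) = (-81325 + (78*(-59))*9)*(96912 - 36093/893) = (-81325 - 4602*9)*(86506323/893) = (-81325 - 41418)*(86506323/893) = -122743*86506323/893 = -10618045603989/893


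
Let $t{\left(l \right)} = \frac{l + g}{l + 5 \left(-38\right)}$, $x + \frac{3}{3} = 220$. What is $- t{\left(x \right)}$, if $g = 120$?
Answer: $- \frac{339}{29} \approx -11.69$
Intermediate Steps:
$x = 219$ ($x = -1 + 220 = 219$)
$t{\left(l \right)} = \frac{120 + l}{-190 + l}$ ($t{\left(l \right)} = \frac{l + 120}{l + 5 \left(-38\right)} = \frac{120 + l}{l - 190} = \frac{120 + l}{-190 + l}$)
$- t{\left(x \right)} = - \frac{120 + 219}{-190 + 219} = - \frac{339}{29}$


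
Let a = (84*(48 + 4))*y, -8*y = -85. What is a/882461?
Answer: 46410/882461 ≈ 0.052592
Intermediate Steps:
y = 85/8 (y = -⅛*(-85) = 85/8 ≈ 10.625)
a = 46410 (a = (84*(48 + 4))*(85/8) = (84*52)*(85/8) = 4368*(85/8) = 46410)
a/882461 = 46410/882461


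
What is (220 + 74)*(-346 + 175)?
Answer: -50274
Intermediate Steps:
(220 + 74)*(-346 + 175) = 294*(-171) = -50274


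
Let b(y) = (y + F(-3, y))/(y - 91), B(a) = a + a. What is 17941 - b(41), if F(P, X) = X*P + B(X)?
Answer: 17941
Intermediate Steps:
B(a) = 2*a
F(P, X) = 2*X + P*X (F(P, X) = X*P + 2*X = P*X + 2*X = 2*X + P*X)
b(y) = 0 (b(y) = (y + y*(2 - 3))/(y - 91) = (y + y*(-1))/(-91 + y) = (y - y)/(-91 + y) = 0/(-91 + y) = 0)
17941 - b(41) = 17941 - 1*0 = 17941 + 0 = 17941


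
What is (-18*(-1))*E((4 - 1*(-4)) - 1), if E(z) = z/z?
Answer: 18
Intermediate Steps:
E(z) = 1
(-18*(-1))*E((4 - 1*(-4)) - 1) = -18*(-1)*1 = 18*1 = 18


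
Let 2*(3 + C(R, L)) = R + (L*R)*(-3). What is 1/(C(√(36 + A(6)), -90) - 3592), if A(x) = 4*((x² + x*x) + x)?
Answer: -3595/6534658 - 271*√87/6534658 ≈ -0.00093696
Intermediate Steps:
A(x) = 4*x + 8*x² (A(x) = 4*((x² + x²) + x) = 4*(2*x² + x) = 4*(x + 2*x²) = 4*x + 8*x²)
C(R, L) = -3 + R/2 - 3*L*R/2 (C(R, L) = -3 + (R + (L*R)*(-3))/2 = -3 + (R - 3*L*R)/2 = -3 + (R/2 - 3*L*R/2) = -3 + R/2 - 3*L*R/2)
1/(C(√(36 + A(6)), -90) - 3592) = 1/((-3 + √(36 + 4*6*(1 + 2*6))/2 - 3/2*(-90)*√(36 + 4*6*(1 + 2*6))) - 3592) = 1/((-3 + √(36 + 4*6*(1 + 12))/2 - 3/2*(-90)*√(36 + 4*6*(1 + 12))) - 3592) = 1/((-3 + √(36 + 4*6*13)/2 - 3/2*(-90)*√(36 + 4*6*13)) - 3592) = 1/((-3 + √(36 + 312)/2 - 3/2*(-90)*√(36 + 312)) - 3592) = 1/((-3 + √348/2 - 3/2*(-90)*√348) - 3592) = 1/((-3 + (2*√87)/2 - 3/2*(-90)*2*√87) - 3592) = 1/((-3 + √87 + 270*√87) - 3592) = 1/((-3 + 271*√87) - 3592) = 1/(-3595 + 271*√87)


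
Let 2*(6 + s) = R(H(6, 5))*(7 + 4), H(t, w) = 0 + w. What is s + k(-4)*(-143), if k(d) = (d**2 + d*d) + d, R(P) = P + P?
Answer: -3955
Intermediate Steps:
H(t, w) = w
R(P) = 2*P
s = 49 (s = -6 + ((2*5)*(7 + 4))/2 = -6 + (10*11)/2 = -6 + (1/2)*110 = -6 + 55 = 49)
k(d) = d + 2*d**2 (k(d) = (d**2 + d**2) + d = 2*d**2 + d = d + 2*d**2)
s + k(-4)*(-143) = 49 - 4*(1 + 2*(-4))*(-143) = 49 - 4*(1 - 8)*(-143) = 49 - 4*(-7)*(-143) = 49 + 28*(-143) = 49 - 4004 = -3955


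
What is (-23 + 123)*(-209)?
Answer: -20900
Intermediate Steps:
(-23 + 123)*(-209) = 100*(-209) = -20900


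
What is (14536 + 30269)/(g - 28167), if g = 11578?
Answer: -44805/16589 ≈ -2.7009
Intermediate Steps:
(14536 + 30269)/(g - 28167) = (14536 + 30269)/(11578 - 28167) = 44805/(-16589) = 44805*(-1/16589) = -44805/16589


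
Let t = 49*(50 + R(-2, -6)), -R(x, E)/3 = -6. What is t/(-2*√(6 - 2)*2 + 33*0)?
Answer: -833/2 ≈ -416.50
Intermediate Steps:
R(x, E) = 18 (R(x, E) = -3*(-6) = 18)
t = 3332 (t = 49*(50 + 18) = 49*68 = 3332)
t/(-2*√(6 - 2)*2 + 33*0) = 3332/(-2*√(6 - 2)*2 + 33*0) = 3332/(-2*√4*2 + 0) = 3332/(-2*2*2 + 0) = 3332/(-4*2 + 0) = 3332/(-8 + 0) = 3332/(-8) = 3332*(-⅛) = -833/2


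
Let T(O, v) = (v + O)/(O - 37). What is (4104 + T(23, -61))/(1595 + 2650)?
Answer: 28747/29715 ≈ 0.96742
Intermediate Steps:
T(O, v) = (O + v)/(-37 + O)
(4104 + T(23, -61))/(1595 + 2650) = (4104 + (23 - 61)/(-37 + 23))/(1595 + 2650) = (4104 - 38/(-14))/4245 = (4104 - 1/14*(-38))*(1/4245) = (4104 + 19/7)*(1/4245) = (28747/7)*(1/4245) = 28747/29715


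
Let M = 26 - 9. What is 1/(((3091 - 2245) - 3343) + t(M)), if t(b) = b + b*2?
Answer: -1/2446 ≈ -0.00040883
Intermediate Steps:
M = 17
t(b) = 3*b (t(b) = b + 2*b = 3*b)
1/(((3091 - 2245) - 3343) + t(M)) = 1/(((3091 - 2245) - 3343) + 3*17) = 1/((846 - 3343) + 51) = 1/(-2497 + 51) = 1/(-2446) = -1/2446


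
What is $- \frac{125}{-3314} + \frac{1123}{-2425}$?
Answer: $- \frac{3418497}{8036450} \approx -0.42537$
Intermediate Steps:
$- \frac{125}{-3314} + \frac{1123}{-2425} = \left(-125\right) \left(- \frac{1}{3314}\right) + 1123 \left(- \frac{1}{2425}\right) = \frac{125}{3314} - \frac{1123}{2425} = - \frac{3418497}{8036450}$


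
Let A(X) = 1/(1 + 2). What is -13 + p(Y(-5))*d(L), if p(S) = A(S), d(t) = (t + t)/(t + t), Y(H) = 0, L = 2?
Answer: -38/3 ≈ -12.667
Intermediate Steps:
d(t) = 1 (d(t) = (2*t)/((2*t)) = (2*t)*(1/(2*t)) = 1)
A(X) = ⅓ (A(X) = 1/3 = ⅓)
p(S) = ⅓
-13 + p(Y(-5))*d(L) = -13 + (⅓)*1 = -13 + ⅓ = -38/3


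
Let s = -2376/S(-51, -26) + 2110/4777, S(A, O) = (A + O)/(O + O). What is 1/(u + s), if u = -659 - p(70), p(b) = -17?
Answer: -33439/75108332 ≈ -0.00044521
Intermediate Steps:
S(A, O) = (A + O)/(2*O) (S(A, O) = (A + O)/((2*O)) = (A + O)*(1/(2*O)) = (A + O)/(2*O))
s = -53640494/33439 (s = -2376*(-52/(-51 - 26)) + 2110/4777 = -2376/((½)*(-1/26)*(-77)) + 2110*(1/4777) = -2376/77/52 + 2110/4777 = -2376*52/77 + 2110/4777 = -11232/7 + 2110/4777 = -53640494/33439 ≈ -1604.1)
u = -642 (u = -659 - 1*(-17) = -659 + 17 = -642)
1/(u + s) = 1/(-642 - 53640494/33439) = 1/(-75108332/33439) = -33439/75108332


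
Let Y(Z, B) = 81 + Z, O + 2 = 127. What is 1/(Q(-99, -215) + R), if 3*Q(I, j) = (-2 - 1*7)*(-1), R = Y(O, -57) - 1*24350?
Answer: -1/24141 ≈ -4.1423e-5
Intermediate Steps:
O = 125 (O = -2 + 127 = 125)
R = -24144 (R = (81 + 125) - 1*24350 = 206 - 24350 = -24144)
Q(I, j) = 3 (Q(I, j) = ((-2 - 1*7)*(-1))/3 = ((-2 - 7)*(-1))/3 = (-9*(-1))/3 = (⅓)*9 = 3)
1/(Q(-99, -215) + R) = 1/(3 - 24144) = 1/(-24141) = -1/24141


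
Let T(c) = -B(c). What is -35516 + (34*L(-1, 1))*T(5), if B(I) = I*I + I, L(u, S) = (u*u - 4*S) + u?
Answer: -31436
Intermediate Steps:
L(u, S) = u + u² - 4*S (L(u, S) = (u² - 4*S) + u = u + u² - 4*S)
B(I) = I + I² (B(I) = I² + I = I + I²)
T(c) = -c*(1 + c)
-35516 + (34*L(-1, 1))*T(5) = -35516 + (34*(-1 + (-1)² - 4*1))*(-1*5*(1 + 5)) = -35516 + (34*(-1 + 1 - 4))*(-1*5*6) = -35516 + (34*(-4))*(-30) = -35516 - 136*(-30) = -35516 + 4080 = -31436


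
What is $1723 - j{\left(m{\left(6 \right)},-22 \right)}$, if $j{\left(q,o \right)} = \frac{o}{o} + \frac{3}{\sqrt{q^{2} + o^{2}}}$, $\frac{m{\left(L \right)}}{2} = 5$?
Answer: $1722 - \frac{3 \sqrt{146}}{292} \approx 1721.9$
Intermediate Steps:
$m{\left(L \right)} = 10$ ($m{\left(L \right)} = 2 \cdot 5 = 10$)
$j{\left(q,o \right)} = 1 + \frac{3}{\sqrt{o^{2} + q^{2}}}$
$1723 - j{\left(m{\left(6 \right)},-22 \right)} = 1723 - \left(1 + \frac{3}{\sqrt{\left(-22\right)^{2} + 10^{2}}}\right) = 1723 - \left(1 + \frac{3}{\sqrt{484 + 100}}\right) = 1723 - \left(1 + \frac{3}{2 \sqrt{146}}\right) = 1723 - \left(1 + 3 \frac{\sqrt{146}}{292}\right) = 1723 - \left(1 + \frac{3 \sqrt{146}}{292}\right) = 1722 - \frac{3 \sqrt{146}}{292}$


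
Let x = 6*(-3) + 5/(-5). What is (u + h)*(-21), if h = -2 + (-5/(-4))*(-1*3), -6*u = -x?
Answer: 749/4 ≈ 187.25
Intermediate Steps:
x = -19 (x = -18 + 5*(-1/5) = -18 - 1 = -19)
u = -19/6 (u = -(-1)*(-19)/6 = -1/6*19 = -19/6 ≈ -3.1667)
h = -23/4 (h = -2 - 5*(-1/4)*(-3) = -2 + (5/4)*(-3) = -2 - 15/4 = -23/4 ≈ -5.7500)
(u + h)*(-21) = (-19/6 - 23/4)*(-21) = -107/12*(-21) = 749/4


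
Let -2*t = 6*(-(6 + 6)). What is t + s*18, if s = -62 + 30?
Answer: -540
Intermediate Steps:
s = -32
t = 36 (t = -3*(-(6 + 6)) = -3*(-1*12) = -3*(-12) = -½*(-72) = 36)
t + s*18 = 36 - 32*18 = 36 - 576 = -540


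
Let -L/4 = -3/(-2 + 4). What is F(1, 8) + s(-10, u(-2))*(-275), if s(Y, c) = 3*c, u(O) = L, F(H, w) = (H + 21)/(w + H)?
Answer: -44528/9 ≈ -4947.6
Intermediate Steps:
F(H, w) = (21 + H)/(H + w)
L = 6 (L = -(-12)/(-2 + 4) = -(-12)/2 = -4*(-3/2) = 6)
u(O) = 6
F(1, 8) + s(-10, u(-2))*(-275) = (21 + 1)/(1 + 8) + (3*6)*(-275) = 22/9 + 18*(-275) = (1/9)*22 - 4950 = 22/9 - 4950 = -44528/9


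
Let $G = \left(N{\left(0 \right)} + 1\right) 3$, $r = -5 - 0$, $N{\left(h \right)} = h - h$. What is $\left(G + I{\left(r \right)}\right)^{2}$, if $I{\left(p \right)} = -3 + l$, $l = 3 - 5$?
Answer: $4$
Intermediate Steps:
$l = -2$ ($l = 3 - 5 = -2$)
$N{\left(h \right)} = 0$
$r = -5$ ($r = -5 + 0 = -5$)
$I{\left(p \right)} = -5$ ($I{\left(p \right)} = -3 - 2 = -5$)
$G = 3$ ($G = \left(0 + 1\right) 3 = 1 \cdot 3 = 3$)
$\left(G + I{\left(r \right)}\right)^{2} = \left(3 - 5\right)^{2} = \left(-2\right)^{2} = 4$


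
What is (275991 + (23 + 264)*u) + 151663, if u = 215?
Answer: 489359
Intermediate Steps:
(275991 + (23 + 264)*u) + 151663 = (275991 + (23 + 264)*215) + 151663 = (275991 + 287*215) + 151663 = (275991 + 61705) + 151663 = 337696 + 151663 = 489359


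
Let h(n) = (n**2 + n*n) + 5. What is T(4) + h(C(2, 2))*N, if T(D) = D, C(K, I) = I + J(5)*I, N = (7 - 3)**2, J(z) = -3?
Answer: 596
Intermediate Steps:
N = 16 (N = 4**2 = 16)
C(K, I) = -2*I (C(K, I) = I - 3*I = -2*I)
h(n) = 5 + 2*n**2 (h(n) = (n**2 + n**2) + 5 = 2*n**2 + 5 = 5 + 2*n**2)
T(4) + h(C(2, 2))*N = 4 + (5 + 2*(-2*2)**2)*16 = 4 + (5 + 2*(-4)**2)*16 = 4 + (5 + 2*16)*16 = 4 + (5 + 32)*16 = 4 + 37*16 = 4 + 592 = 596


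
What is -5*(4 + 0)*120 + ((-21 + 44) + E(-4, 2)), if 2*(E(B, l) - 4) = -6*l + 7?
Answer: -4751/2 ≈ -2375.5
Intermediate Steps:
E(B, l) = 15/2 - 3*l (E(B, l) = 4 + (-6*l + 7)/2 = 4 + (7 - 6*l)/2 = 4 + (7/2 - 3*l) = 15/2 - 3*l)
-5*(4 + 0)*120 + ((-21 + 44) + E(-4, 2)) = -5*(4 + 0)*120 + ((-21 + 44) + (15/2 - 3*2)) = -5*4*120 + (23 + (15/2 - 6)) = -20*120 + (23 + 3/2) = -2400 + 49/2 = -4751/2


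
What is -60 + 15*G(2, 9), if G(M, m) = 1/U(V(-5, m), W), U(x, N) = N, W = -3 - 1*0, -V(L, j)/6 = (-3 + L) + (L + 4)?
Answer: -65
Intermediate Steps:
V(L, j) = -6 - 12*L (V(L, j) = -6*((-3 + L) + (L + 4)) = -6*((-3 + L) + (4 + L)) = -6*(1 + 2*L) = -6 - 12*L)
W = -3 (W = -3 + 0 = -3)
G(M, m) = -⅓ (G(M, m) = 1/(-3) = -⅓)
-60 + 15*G(2, 9) = -60 + 15*(-⅓) = -60 - 5 = -65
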